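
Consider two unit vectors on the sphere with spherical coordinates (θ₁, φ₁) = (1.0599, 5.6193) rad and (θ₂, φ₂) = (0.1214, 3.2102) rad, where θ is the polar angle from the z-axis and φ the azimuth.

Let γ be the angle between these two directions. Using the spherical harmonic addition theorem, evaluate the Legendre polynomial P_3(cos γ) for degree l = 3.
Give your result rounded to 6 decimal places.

-0.441905

Term-by-term m-sum for l=3 (normalisation 4π/7 = 1.795196):
  [-3]  conj(Y_{3,-3})(Ω₁) = -0.11314 - 0.25277j ; Y_{3,-3}(Ω₂) = -0.00073 + 0.00015j ; Δ = 0.00012 + 0.00017j
  [-2]  conj(Y_{3,-2})(Ω₁) = 0.09150 - 0.36906j ; Y_{3,-2}(Ω₂) = 0.01474 - 0.00204j ; Δ = 0.00060 - 0.00563j
  [-1]  conj(Y_{3,-1})(Ω₁) = 0.04339 - 0.03394j ; Y_{3,-1}(Ω₂) = -0.15332 + 0.01054j ; Δ = -0.00629 + 0.00566j
  [+0]  conj(Y_{3,0})(Ω₁) = -0.32928 + 0.00000j ; Y_{3,0}(Ω₂) = 0.71370 + 0.00000j ; Δ = -0.23501 + 0.00000j
  [+1]  conj(Y_{3,1})(Ω₁) = -0.04339 - 0.03394j ; Y_{3,1}(Ω₂) = 0.15332 + 0.01054j ; Δ = -0.00629 - 0.00566j
  [+2]  conj(Y_{3,2})(Ω₁) = 0.09150 + 0.36906j ; Y_{3,2}(Ω₂) = 0.01474 + 0.00204j ; Δ = 0.00060 + 0.00563j
  [+3]  conj(Y_{3,3})(Ω₁) = 0.11314 - 0.25277j ; Y_{3,3}(Ω₂) = 0.00073 + 0.00015j ; Δ = 0.00012 - 0.00017j
Accumulated sum -0.24616 - 0.00000j; after 4π/(2l+1) scaling, -0.44191 - 0.00000j ⇒ P_3 = -0.441905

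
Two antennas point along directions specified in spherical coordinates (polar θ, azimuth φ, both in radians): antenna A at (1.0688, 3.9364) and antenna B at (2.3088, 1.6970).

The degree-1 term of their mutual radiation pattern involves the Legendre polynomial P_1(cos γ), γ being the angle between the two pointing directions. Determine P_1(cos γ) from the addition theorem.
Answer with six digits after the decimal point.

Term-by-term m-sum for l=1 (normalisation 4π/3 = 4.188790):
  m=-1: Y*=-0.212136-0.216166i  Y=-0.032172-0.253568i  product -0.047988+0.060745i
  m=+0: Y*=+0.235104-0.000000i  Y=-0.328738+0.000000i  product -0.077288+0.000000i
  m=+1: Y*=+0.212136-0.216166i  Y=+0.032172-0.253568i  product -0.047988-0.060745i
Accumulated sum -0.173263+0.000000i; after 4π/(2l+1) scaling, -0.725764+0.000000i ⇒ P_1 = -0.725764

-0.725764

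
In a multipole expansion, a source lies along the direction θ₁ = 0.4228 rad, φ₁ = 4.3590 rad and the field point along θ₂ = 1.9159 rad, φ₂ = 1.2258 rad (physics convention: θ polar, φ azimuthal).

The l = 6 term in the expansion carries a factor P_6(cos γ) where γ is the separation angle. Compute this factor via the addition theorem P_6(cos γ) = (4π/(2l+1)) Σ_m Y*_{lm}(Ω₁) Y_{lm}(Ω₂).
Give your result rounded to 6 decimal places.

-0.107694

Expand P_6 via completeness: Σ_{m} conj(Y_{6,m}) at Ω₁ times Y_{6,m} at Ω₂ —
  m=-6: Y*=0.00120 + 0.00197j  Y=0.16060 - 0.29455j  product 0.00077 - 0.00004j
  m=-5: Y*=-0.01741 + 0.00346j  Y=-0.41283 - 0.06416j  product 0.00741 - 0.00031j
  m=-4: Y*=0.01290 - 0.08138j  Y=0.01374 + 0.07112j  product 0.00596 - 0.00020j
  m=-3: Y*=0.22011 + 0.12330j  Y=-0.27493 + 0.16324j  product -0.08064 + 0.00203j
  m=-2: Y*=-0.36921 + 0.31528j  Y=0.13964 + 0.11525j  product -0.08789 + 0.00148j
  m=-1: Y*=-0.15335 - 0.41573j  Y=-0.08866 + 0.24671j  product 0.11616 - 0.00097j
  m=+0: Y*=-0.16988 + 0.00000j  Y=0.20578 + 0.00000j  product -0.03496 + 0.00000j
  m=+1: Y*=0.15335 - 0.41573j  Y=0.08866 + 0.24671j  product 0.11616 + 0.00097j
  m=+2: Y*=-0.36921 - 0.31528j  Y=0.13964 - 0.11525j  product -0.08789 - 0.00148j
  m=+3: Y*=-0.22011 + 0.12330j  Y=0.27493 + 0.16324j  product -0.08064 - 0.00203j
  m=+4: Y*=0.01290 + 0.08138j  Y=0.01374 - 0.07112j  product 0.00596 + 0.00020j
  m=+5: Y*=0.01741 + 0.00346j  Y=0.41283 - 0.06416j  product 0.00741 + 0.00031j
  m=+6: Y*=0.00120 - 0.00197j  Y=0.16060 + 0.29455j  product 0.00077 + 0.00004j
Total Σ_m = -0.11141 + 0.00000j. Multiply by 0.966644: -0.10769 + 0.00000j. P_6(cos γ) = -0.107694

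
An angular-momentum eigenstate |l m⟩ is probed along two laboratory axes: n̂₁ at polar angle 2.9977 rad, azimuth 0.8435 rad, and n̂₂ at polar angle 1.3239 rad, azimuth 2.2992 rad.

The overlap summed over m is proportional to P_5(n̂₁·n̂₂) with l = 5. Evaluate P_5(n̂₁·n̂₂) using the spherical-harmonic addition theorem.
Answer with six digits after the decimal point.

Expand P_5 via completeness: Σ_{m} conj(Y_{5,m}) at Ω₁ times Y_{5,m} at Ω₂ —
  m=-5: Y*=-0.000013-0.000025i  Y=+0.190912+0.349109i  product +0.000006-0.000009i
  m=-4: Y*=+0.000598+0.000141i  Y=-0.308927-0.071675i  product -0.000174-0.000087i
  m=-3: Y*=-0.006529+0.004574i  Y=-0.119184+0.084086i  product +0.000394-0.001094i
  m=-2: Y*=+0.007751-0.066399i  Y=+0.036360-0.317595i  product -0.020806-0.004876i
  m=-1: Y*=+0.226970+0.255005i  Y=-0.049351-0.055323i  product +0.002907-0.025141i
  m=+0: Y*=-0.795739-0.000000i  Y=+0.315653+0.000000i  product -0.251178-0.000000i
  m=+1: Y*=-0.226970+0.255005i  Y=+0.049351-0.055323i  product +0.002907+0.025141i
  m=+2: Y*=+0.007751+0.066399i  Y=+0.036360+0.317595i  product -0.020806+0.004876i
  m=+3: Y*=+0.006529+0.004574i  Y=+0.119184+0.084086i  product +0.000394+0.001094i
  m=+4: Y*=+0.000598-0.000141i  Y=-0.308927+0.071675i  product -0.000174+0.000087i
  m=+5: Y*=+0.000013-0.000025i  Y=-0.190912+0.349109i  product +0.000006+0.000009i
Total Σ_m = -0.286527-0.000000i. Multiply by 1.142397: -0.327327-0.000000i. P_5(cos γ) = -0.327327

-0.327327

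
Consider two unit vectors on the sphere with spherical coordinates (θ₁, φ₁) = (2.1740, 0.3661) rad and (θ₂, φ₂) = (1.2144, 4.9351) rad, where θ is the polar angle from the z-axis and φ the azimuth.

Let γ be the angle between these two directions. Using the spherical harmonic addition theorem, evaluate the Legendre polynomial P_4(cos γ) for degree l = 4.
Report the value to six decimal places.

0.058254

Expand P_4 via completeness: Σ_{m} conj(Y_{4,m}) at Ω₁ times Y_{4,m} at Ω₂ —
  [-4]  conj(Y_{4,-4})(Ω₁) = +0.021615+0.202388i ; Y_{4,-4}(Ω₂) = +0.214626-0.265435i ; Δ = +0.058360+0.037700i
  [-3]  conj(Y_{4,-3})(Ω₁) = -0.180482-0.353117i ; Y_{4,-3}(Ω₂) = -0.222684-0.282157i ; Δ = -0.059444+0.129558i
  [-2]  conj(Y_{4,-2})(Ω₁) = +0.211357+0.189986i ; Y_{4,-2}(Ω₂) = +0.039209-0.018719i ; Δ = +0.011844+0.003493i
  [-1]  conj(Y_{4,-1})(Ω₁) = +0.154223+0.059126i ; Y_{4,-1}(Ω₂) = -0.073386-0.324045i ; Δ = +0.007842-0.054314i
  [+0]  conj(Y_{4,0})(Ω₁) = -0.320493-0.000000i ; Y_{4,0}(Ω₂) = -0.014099+0.000000i ; Δ = +0.004519+0.000000i
  [+1]  conj(Y_{4,1})(Ω₁) = -0.154223+0.059126i ; Y_{4,1}(Ω₂) = +0.073386-0.324045i ; Δ = +0.007842+0.054314i
  [+2]  conj(Y_{4,2})(Ω₁) = +0.211357-0.189986i ; Y_{4,2}(Ω₂) = +0.039209+0.018719i ; Δ = +0.011844-0.003493i
  [+3]  conj(Y_{4,3})(Ω₁) = +0.180482-0.353117i ; Y_{4,3}(Ω₂) = +0.222684-0.282157i ; Δ = -0.059444-0.129558i
  [+4]  conj(Y_{4,4})(Ω₁) = +0.021615-0.202388i ; Y_{4,4}(Ω₂) = +0.214626+0.265435i ; Δ = +0.058360-0.037700i
Total Σ_m = +0.041721-0.000000i. Multiply by 1.396263: +0.058254-0.000000i. P_4(cos γ) = 0.058254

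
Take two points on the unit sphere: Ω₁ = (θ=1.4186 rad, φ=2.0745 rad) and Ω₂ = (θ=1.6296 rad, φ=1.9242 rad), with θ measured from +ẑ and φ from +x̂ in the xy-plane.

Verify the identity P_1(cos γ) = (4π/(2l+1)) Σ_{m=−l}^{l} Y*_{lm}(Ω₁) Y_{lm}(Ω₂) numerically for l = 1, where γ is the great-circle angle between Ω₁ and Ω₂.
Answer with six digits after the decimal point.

0.966698

Addition theorem: P_1(cos γ) = (4π/3) Σ_m Y*_{lm}(Ω₁) Y_{lm}(Ω₂), m = −1…1:
  m=-1: Y*=(-0.164833, 0.299086)  Y=(-0.119366, -0.323582)  product (0.116455, 0.017636)
  m=+0: Y*=(0.074077, -0.000000)  Y=(-0.028715, 0.000000)  product (-0.002127, 0.000000)
  m=+1: Y*=(0.164833, 0.299086)  Y=(0.119366, -0.323582)  product (0.116455, -0.017636)
Accumulated sum (0.230782, 0.000000); after 4π/(2l+1) scaling, (0.966698, 0.000000) ⇒ P_1 = 0.966698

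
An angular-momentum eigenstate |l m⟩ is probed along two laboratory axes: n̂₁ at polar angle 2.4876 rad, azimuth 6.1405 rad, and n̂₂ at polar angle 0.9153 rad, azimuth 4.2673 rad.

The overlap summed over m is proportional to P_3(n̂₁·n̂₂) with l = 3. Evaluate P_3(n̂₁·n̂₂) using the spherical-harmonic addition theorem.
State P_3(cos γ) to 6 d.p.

0.323680

Term-by-term m-sum for l=3 (normalisation 4π/7 = 1.795196):
  [-3]  conj(Y_{3,-3})(Ω₁) = 0.08546 - 0.03899j ; Y_{3,-3}(Ω₂) = 0.20212 - 0.04851j ; Δ = 0.01538 - 0.01203j
  [-2]  conj(Y_{3,-2})(Ω₁) = -0.28805 + 0.08451j ; Y_{3,-2}(Ω₂) = -0.24636 - 0.30426j ; Δ = 0.09668 + 0.06682j
  [-1]  conj(Y_{3,-1})(Ω₁) = 0.41832 - 0.06010j ; Y_{3,-1}(Ω₂) = -0.09462 + 0.19835j ; Δ = -0.02766 + 0.08866j
  [+0]  conj(Y_{3,0})(Ω₁) = -0.04428 + 0.00000j ; Y_{3,0}(Ω₂) = -0.25982 + 0.00000j ; Δ = 0.01150 + 0.00000j
  [+1]  conj(Y_{3,1})(Ω₁) = -0.41832 - 0.06010j ; Y_{3,1}(Ω₂) = 0.09462 + 0.19835j ; Δ = -0.02766 - 0.08866j
  [+2]  conj(Y_{3,2})(Ω₁) = -0.28805 - 0.08451j ; Y_{3,2}(Ω₂) = -0.24636 + 0.30426j ; Δ = 0.09668 - 0.06682j
  [+3]  conj(Y_{3,3})(Ω₁) = -0.08546 - 0.03899j ; Y_{3,3}(Ω₂) = -0.20212 - 0.04851j ; Δ = 0.01538 + 0.01203j
Total Σ_m = 0.18030 - 0.00000j. Multiply by 1.795196: 0.32368 - 0.00000j. P_3(cos γ) = 0.323680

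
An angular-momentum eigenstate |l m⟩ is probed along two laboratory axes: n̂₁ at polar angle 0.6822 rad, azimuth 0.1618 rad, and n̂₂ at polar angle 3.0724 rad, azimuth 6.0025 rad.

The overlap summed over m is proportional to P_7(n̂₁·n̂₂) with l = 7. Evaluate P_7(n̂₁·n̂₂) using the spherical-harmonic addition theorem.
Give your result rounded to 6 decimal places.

-0.025978

Term-by-term m-sum for l=7 (normalisation 4π/15 = 0.837758):
  m=-7: Y*=(0.008404, 0.017935)  Y=(-0.000000, 0.000000)  product (-0.000000, 0.000000)
  m=-6: Y*=(0.051514, 0.075298)  Y=(0.000000, -0.000000)  product (0.000000, -0.000000)
  m=-5: Y*=(0.172407, 0.180744)  Y=(0.000001, 0.000007)  product (-0.000001, 0.000001)
  m=-4: Y*=(0.347007, 0.262267)  Y=(-0.000072, -0.000150)  product (0.000014, -0.000071)
  m=-3: Y*=(0.371367, 0.195894)  Y=(0.001922, 0.002153)  product (0.000292, 0.001176)
  m=-2: Y*=(0.028966, 0.009715)  Y=(-0.029786, -0.018732)  product (-0.000681, -0.000832)
  m=-1: Y*=(-0.378534, -0.061787)  Y=(0.262884, 0.075788)  product (-0.094828, -0.044931)
  m=+0: Y*=(-0.156193, -0.000000)  Y=(-1.020522, 0.000000)  product (0.159398, 0.000000)
  m=+1: Y*=(0.378534, -0.061787)  Y=(-0.262884, 0.075788)  product (-0.094828, 0.044931)
  m=+2: Y*=(0.028966, -0.009715)  Y=(-0.029786, 0.018732)  product (-0.000681, 0.000832)
  m=+3: Y*=(-0.371367, 0.195894)  Y=(-0.001922, 0.002153)  product (0.000292, -0.001176)
  m=+4: Y*=(0.347007, -0.262267)  Y=(-0.000072, 0.000150)  product (0.000014, 0.000071)
  m=+5: Y*=(-0.172407, 0.180744)  Y=(-0.000001, 0.000007)  product (-0.000001, -0.000001)
  m=+6: Y*=(0.051514, -0.075298)  Y=(0.000000, 0.000000)  product (0.000000, 0.000000)
  m=+7: Y*=(-0.008404, 0.017935)  Y=(0.000000, 0.000000)  product (-0.000000, -0.000000)
Σ over m = (-0.031008, 0.000000); ×(4π/15) → (-0.025978, 0.000000). Real part: -0.025978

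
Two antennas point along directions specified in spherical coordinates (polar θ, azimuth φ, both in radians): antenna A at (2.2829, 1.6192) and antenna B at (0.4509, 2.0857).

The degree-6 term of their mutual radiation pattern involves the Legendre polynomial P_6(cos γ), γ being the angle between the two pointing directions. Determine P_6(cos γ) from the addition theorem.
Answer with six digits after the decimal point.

0.115929

Addition theorem: P_6(cos γ) = (4π/13) Σ_m Y*_{lm}(Ω₁) Y_{lm}(Ω₂), m = −6…6:
  m=-6: Y*=(-0.087093, -0.026030)  Y=(0.003304, 0.000173)  product (-0.000283, -0.000101)
  m=-5: Y*=(0.065142, -0.263884)  Y=(-0.012715, 0.019965)  product (0.004440, 0.004656)
  m=-4: Y*=(0.424988, 0.083328)  Y=(-0.047797, -0.089866)  product (-0.012825, -0.042175)
  m=-3: Y*=(-0.045328, 0.309958)  Y=(0.286695, 0.007480)  product (-0.015314, 0.088524)
  m=-2: Y*=(0.124361, 0.012077)  Y=(-0.257196, 0.428108)  product (-0.037155, 0.050134)
  m=-1: Y*=(-0.017679, 0.364964)  Y=(-0.187286, -0.331003)  product (0.124115, -0.062501)
  m=+0: Y*=(0.024599, -0.000000)  Y=(-0.244978, 0.000000)  product (-0.006026, 0.000000)
  m=+1: Y*=(0.017679, 0.364964)  Y=(0.187286, -0.331003)  product (0.124115, 0.062501)
  m=+2: Y*=(0.124361, -0.012077)  Y=(-0.257196, -0.428108)  product (-0.037155, -0.050134)
  m=+3: Y*=(0.045328, 0.309958)  Y=(-0.286695, 0.007480)  product (-0.015314, -0.088524)
  m=+4: Y*=(0.424988, -0.083328)  Y=(-0.047797, 0.089866)  product (-0.012825, 0.042175)
  m=+5: Y*=(-0.065142, -0.263884)  Y=(0.012715, 0.019965)  product (0.004440, -0.004656)
  m=+6: Y*=(-0.087093, 0.026030)  Y=(0.003304, -0.000173)  product (-0.000283, 0.000101)
Σ over m = (0.119930, 0.000000); ×(4π/13) → (0.115929, 0.000000). Real part: 0.115929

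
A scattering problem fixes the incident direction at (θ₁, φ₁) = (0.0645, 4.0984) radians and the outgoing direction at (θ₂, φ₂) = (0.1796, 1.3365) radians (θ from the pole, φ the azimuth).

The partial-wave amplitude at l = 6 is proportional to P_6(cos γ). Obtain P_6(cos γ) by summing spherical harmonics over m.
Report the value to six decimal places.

0.477026

Expand P_6 via completeness: Σ_{m} conj(Y_{6,m}) at Ω₁ times Y_{6,m} at Ω₂ —
  m=-6: +0.000000-0.000000i × -0.000003-0.000015i = -0.000000-0.000000i  (running Σ = -0.000000-0.000000i)
  m=-5: -0.000000+0.000002i × +0.000276-0.000116i = +0.000000+0.000000i  (running Σ = +0.000000+0.000000i)
  m=-4: -0.000047-0.000039i × +0.002076+0.002825i = +0.000000-0.000000i  (running Σ = +0.000000-0.000000i)
  m=-3: +0.001334-0.000371i × -0.018065+0.021322i = -0.000016+0.000035i  (running Σ = -0.000016+0.000035i)
  m=-2: -0.007187+0.020136i × -0.134474-0.068070i = +0.002337-0.002219i  (running Σ = +0.002321-0.002184i)
  m=-1: -0.119860-0.170045i × +0.115738-0.484908i = -0.096328+0.038440i  (running Σ = -0.094007+0.036257i)
  m=0: +0.973153-0.000000i × +0.700303+0.000000i = +0.681502+0.000000i  (running Σ = +0.587495+0.036257i)
  m=1: +0.119860-0.170045i × -0.115738-0.484908i = -0.096328-0.038440i  (running Σ = +0.491166-0.002184i)
  m=2: -0.007187-0.020136i × -0.134474+0.068070i = +0.002337+0.002219i  (running Σ = +0.493503+0.000035i)
  m=3: -0.001334-0.000371i × +0.018065+0.021322i = -0.000016-0.000035i  (running Σ = +0.493487-0.000000i)
  m=4: -0.000047+0.000039i × +0.002076-0.002825i = +0.000000+0.000000i  (running Σ = +0.493487+0.000000i)
  m=5: +0.000000+0.000002i × -0.000276-0.000116i = +0.000000-0.000000i  (running Σ = +0.493487-0.000000i)
  m=6: +0.000000+0.000000i × -0.000003+0.000015i = -0.000000+0.000000i  (running Σ = +0.493487+0.000000i)
Total Σ_m = +0.493487+0.000000i. Multiply by 0.966644: +0.477026+0.000000i. P_6(cos γ) = 0.477026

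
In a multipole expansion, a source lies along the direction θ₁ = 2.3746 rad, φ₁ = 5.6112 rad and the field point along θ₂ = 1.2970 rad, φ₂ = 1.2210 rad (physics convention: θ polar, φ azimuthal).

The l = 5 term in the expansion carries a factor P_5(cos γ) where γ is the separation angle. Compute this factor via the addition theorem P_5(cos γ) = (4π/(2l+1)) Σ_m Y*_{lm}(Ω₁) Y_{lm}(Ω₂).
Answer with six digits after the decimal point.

Summing Y*_{l m}(θ₁,φ₁)·Y_{l m}(θ₂,φ₂) over m ∈ [−5, 5]; prefactor 4π/(2·5+1) = 1.142397:
  term(m=-5) = -0.028656+0.001151i   from Y*(Ω₁)=-0.072932+0.016182i, Y(Ω₂)=+0.377817+0.068043i
  term(m=-4) = -0.023258+0.080265i   from Y*(Ω₁)=+0.220310+0.107416i, Y(Ω₂)=+0.058223+0.335938i
  term(m=-3) = -0.036824-0.025422i   from Y*(Ω₁)=-0.182497-0.382514i, Y(Ω₂)=+0.091552-0.052590i
  term(m=-2) = -0.086493+0.064988i   from Y*(Ω₁)=-0.073374+0.317916i, Y(Ω₂)=+0.253697+0.213510i
  term(m=-1) = +0.001182+0.003541i   from Y*(Ω₁)=-0.106815+0.084970i, Y(Ω₂)=+0.009374-0.025697i
  term(m=+0) = +0.118569+0.000000i   from Y*(Ω₁)=+0.366918-0.000000i, Y(Ω₂)=+0.323147+0.000000i
  term(m=+1) = +0.001182-0.003541i   from Y*(Ω₁)=+0.106815+0.084970i, Y(Ω₂)=-0.009374-0.025697i
  term(m=+2) = -0.086493-0.064988i   from Y*(Ω₁)=-0.073374-0.317916i, Y(Ω₂)=+0.253697-0.213510i
  term(m=+3) = -0.036824+0.025422i   from Y*(Ω₁)=+0.182497-0.382514i, Y(Ω₂)=-0.091552-0.052590i
  term(m=+4) = -0.023258-0.080265i   from Y*(Ω₁)=+0.220310-0.107416i, Y(Ω₂)=+0.058223-0.335938i
  term(m=+5) = -0.028656-0.001151i   from Y*(Ω₁)=+0.072932+0.016182i, Y(Ω₂)=-0.377817+0.068043i
Σ over m = -0.229530+0.000000i; ×(4π/11) → -0.262215+0.000000i. Real part: -0.262215

-0.262215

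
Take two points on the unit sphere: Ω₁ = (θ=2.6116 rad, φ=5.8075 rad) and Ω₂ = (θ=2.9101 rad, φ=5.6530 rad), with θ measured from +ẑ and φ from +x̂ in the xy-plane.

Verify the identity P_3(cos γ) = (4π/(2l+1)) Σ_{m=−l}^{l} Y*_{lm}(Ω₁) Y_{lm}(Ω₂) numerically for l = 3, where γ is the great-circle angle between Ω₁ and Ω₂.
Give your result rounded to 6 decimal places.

Summing Y*_{l m}(θ₁,φ₁)·Y_{l m}(θ₂,φ₂) over m ∈ [−3, 3]; prefactor 4π/(2·3+1) = 1.795196:
  m=-3: Y*=0.00772 - 0.05335j  Y=-0.00158 + 0.00478j  product 0.00024 + 0.00012j
  m=-2: Y*=-0.13083 + 0.18348j  Y=-0.01599 - 0.04986j  product 0.01124 + 0.00359j
  m=-1: Y*=0.39537 - 0.20367j  Y=0.22385 + 0.16328j  product 0.12176 + 0.01896j
  m=+0: Y*=-0.23254 + 0.00000j  Y=-0.63085 + 0.00000j  product 0.14670 + 0.00000j
  m=+1: Y*=-0.39537 - 0.20367j  Y=-0.22385 + 0.16328j  product 0.12176 - 0.01896j
  m=+2: Y*=-0.13083 - 0.18348j  Y=-0.01599 + 0.04986j  product 0.01124 - 0.00359j
  m=+3: Y*=-0.00772 - 0.05335j  Y=0.00158 + 0.00478j  product 0.00024 - 0.00012j
Total Σ_m = 0.41318 + 0.00000j. Multiply by 1.795196: 0.74174 + 0.00000j. P_3(cos γ) = 0.741743

0.741743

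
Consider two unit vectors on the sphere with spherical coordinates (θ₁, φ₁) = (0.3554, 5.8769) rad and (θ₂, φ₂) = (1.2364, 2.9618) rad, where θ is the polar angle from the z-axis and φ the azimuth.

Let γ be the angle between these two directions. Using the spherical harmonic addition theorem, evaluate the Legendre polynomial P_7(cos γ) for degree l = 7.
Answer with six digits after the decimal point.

0.027539

Term-by-term m-sum for l=7 (normalisation 4π/15 = 0.837758):
  [-7]  conj(Y_{7,-7})(Ω₁) = -0.000295-0.000091i ; Y_{7,-7}(Ω₂) = -0.103083-0.319332i ; Δ = +0.000002+0.000104i
  [-6]  conj(Y_{7,-6})(Ω₁) = -0.002374-0.002015i ; Y_{7,-6}(Ω₂) = +0.206087+0.384482i ; Δ = +0.000286-0.001328i
  [-5]  conj(Y_{7,-5})(Ω₁) = -0.008675-0.017481i ; Y_{7,-5}(Ω₂) = -0.068754-0.086457i ; Δ = -0.000915+0.001952i
  [-4]  conj(Y_{7,-4})(Ω₁) = -0.004616-0.084861i ; Y_{7,-4}(Ω₂) = -0.230791-0.202081i ; Δ = -0.016083+0.020518i
  [-3]  conj(Y_{7,-3})(Ω₁) = +0.089111-0.242658i ; Y_{7,-3}(Ω₂) = +0.196025+0.117337i ; Δ = +0.045941-0.037111i
  [-2]  conj(Y_{7,-2})(Ω₁) = +0.351554-0.371197i ; Y_{7,-2}(Ω₂) = +0.206315+0.077560i ; Δ = +0.101321-0.049317i
  [-1]  conj(Y_{7,-1})(Ω₁) = +0.460252-0.198011i ; Y_{7,-1}(Ω₂) = -0.257305-0.046767i ; Δ = -0.127686+0.029425i
  [+0]  conj(Y_{7,0})(Ω₁) = -0.141255-0.000000i ; Y_{7,0}(Ω₂) = -0.192156+0.000000i ; Δ = +0.027143+0.000000i
  [+1]  conj(Y_{7,1})(Ω₁) = -0.460252-0.198011i ; Y_{7,1}(Ω₂) = +0.257305-0.046767i ; Δ = -0.127686-0.029425i
  [+2]  conj(Y_{7,2})(Ω₁) = +0.351554+0.371197i ; Y_{7,2}(Ω₂) = +0.206315-0.077560i ; Δ = +0.101321+0.049317i
  [+3]  conj(Y_{7,3})(Ω₁) = -0.089111-0.242658i ; Y_{7,3}(Ω₂) = -0.196025+0.117337i ; Δ = +0.045941+0.037111i
  [+4]  conj(Y_{7,4})(Ω₁) = -0.004616+0.084861i ; Y_{7,4}(Ω₂) = -0.230791+0.202081i ; Δ = -0.016083-0.020518i
  [+5]  conj(Y_{7,5})(Ω₁) = +0.008675-0.017481i ; Y_{7,5}(Ω₂) = +0.068754-0.086457i ; Δ = -0.000915-0.001952i
  [+6]  conj(Y_{7,6})(Ω₁) = -0.002374+0.002015i ; Y_{7,6}(Ω₂) = +0.206087-0.384482i ; Δ = +0.000286+0.001328i
  [+7]  conj(Y_{7,7})(Ω₁) = +0.000295-0.000091i ; Y_{7,7}(Ω₂) = +0.103083-0.319332i ; Δ = +0.000002-0.000104i
Accumulated sum +0.032872-0.000000i; after 4π/(2l+1) scaling, +0.027539-0.000000i ⇒ P_7 = 0.027539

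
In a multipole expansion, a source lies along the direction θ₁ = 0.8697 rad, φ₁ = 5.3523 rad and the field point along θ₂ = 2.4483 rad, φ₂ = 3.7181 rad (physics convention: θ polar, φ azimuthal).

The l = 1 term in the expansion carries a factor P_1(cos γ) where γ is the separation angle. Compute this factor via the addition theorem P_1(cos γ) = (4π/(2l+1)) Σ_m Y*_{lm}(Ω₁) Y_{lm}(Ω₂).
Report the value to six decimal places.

Addition theorem: P_1(cos γ) = (4π/3) Σ_m Y*_{lm}(Ω₁) Y_{lm}(Ω₂), m = −1…1:
  [-1]  conj(Y_{1,-1})(Ω₁) = +0.157643-0.211771i ; Y_{1,-1}(Ω₂) = -0.185109+0.120356i ; Δ = -0.003693+0.058174i
  [+0]  conj(Y_{1,0})(Ω₁) = +0.315176-0.000000i ; Y_{1,0}(Ω₂) = -0.375807+0.000000i ; Δ = -0.118445+0.000000i
  [+1]  conj(Y_{1,1})(Ω₁) = -0.157643-0.211771i ; Y_{1,1}(Ω₂) = +0.185109+0.120356i ; Δ = -0.003693-0.058174i
Total Σ_m = -0.125832+0.000000i. Multiply by 4.188790: -0.527084+0.000000i. P_1(cos γ) = -0.527084

-0.527084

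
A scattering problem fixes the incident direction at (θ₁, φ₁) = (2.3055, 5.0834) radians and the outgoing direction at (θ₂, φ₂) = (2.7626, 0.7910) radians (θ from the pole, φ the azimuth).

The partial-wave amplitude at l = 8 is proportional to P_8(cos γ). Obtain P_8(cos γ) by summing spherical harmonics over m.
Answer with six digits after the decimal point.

-0.042960

Summing Y*_{l m}(θ₁,φ₁)·Y_{l m}(θ₂,φ₂) over m ∈ [−8, 8]; prefactor 4π/(2·8+1) = 0.739198:
  m=-8: -0.04666 + 0.00818j × 0.00018 - 0.00001j = -0.00001 + 0.00000j  (running Σ = -0.00001 + 0.00000j)
  m=-7: 0.08868 + 0.14644j × -0.00133 - 0.00123j = 0.00006 - 0.00030j  (running Σ = 0.00005 - 0.00030j)
  m=-6: 0.21981 - 0.28601j × 0.00039 + 0.01153j = 0.00338 + 0.00242j  (running Σ = 0.00344 + 0.00212j)
  m=-5: -0.44033 - 0.12865j × 0.03579 - 0.03785j = -0.02063 + 0.01206j  (running Σ = -0.01719 + 0.01418j)
  m=-4: 0.02171 + 0.24959j × -0.17100 + 0.00383j = -0.00467 - 0.04260j  (running Σ = -0.02186 - 0.02841j)
  m=-3: -0.17340 + 0.08543j × 0.28401 + 0.27462j = -0.07271 - 0.02336j  (running Σ = -0.09457 - 0.05177j)
  m=-2: 0.27114 + 0.24858j × -0.00638 - 0.56954j = 0.13985 - 0.15601j  (running Σ = 0.04528 - 0.20778j)
  m=-1: -0.01045 + 0.02686j × -0.21105 + 0.21343j = -0.00353 - 0.00790j  (running Σ = 0.04175 - 0.21568j)
  m=0: 0.36884 + 0.00000j × -0.38396 + 0.00000j = -0.14162 + 0.00000j  (running Σ = -0.09987 - 0.21568j)
  m=1: 0.01045 + 0.02686j × 0.21105 + 0.21343j = -0.00353 + 0.00790j  (running Σ = -0.10340 - 0.20778j)
  m=2: 0.27114 - 0.24858j × -0.00638 + 0.56954j = 0.13985 + 0.15601j  (running Σ = 0.03645 - 0.05177j)
  m=3: 0.17340 + 0.08543j × -0.28401 + 0.27462j = -0.07271 + 0.02336j  (running Σ = -0.03626 - 0.02841j)
  m=4: 0.02171 - 0.24959j × -0.17100 - 0.00383j = -0.00467 + 0.04260j  (running Σ = -0.04092 + 0.01418j)
  m=5: 0.44033 - 0.12865j × -0.03579 - 0.03785j = -0.02063 - 0.01206j  (running Σ = -0.06155 + 0.00212j)
  m=6: 0.21981 + 0.28601j × 0.00039 - 0.01153j = 0.00338 - 0.00242j  (running Σ = -0.05817 - 0.00030j)
  m=7: -0.08868 + 0.14644j × 0.00133 - 0.00123j = 0.00006 + 0.00030j  (running Σ = -0.05811 + 0.00000j)
  m=8: -0.04666 - 0.00818j × 0.00018 + 0.00001j = -0.00001 - 0.00000j  (running Σ = -0.05812 + 0.00000j)
Σ over m = -0.05812 + 0.00000j; ×(4π/17) → -0.04296 + 0.00000j. Real part: -0.042960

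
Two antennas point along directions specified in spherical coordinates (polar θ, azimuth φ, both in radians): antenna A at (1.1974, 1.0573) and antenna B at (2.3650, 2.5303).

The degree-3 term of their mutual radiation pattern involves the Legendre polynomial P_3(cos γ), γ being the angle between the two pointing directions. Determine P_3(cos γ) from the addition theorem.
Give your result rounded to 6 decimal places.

0.275761

Summing Y*_{l m}(θ₁,φ₁)·Y_{l m}(θ₂,φ₂) over m ∈ [−3, 3]; prefactor 4π/(2·3+1) = 1.795196:
  term(m=-3) = -0.01399 + 0.04631j   from Y*(Ω₁)=-0.33663 - 0.01021j, Y(Ω₂)=0.03735 - 0.13869j
  term(m=-2) = 0.11352 + 0.02249j   from Y*(Ω₁)=-0.16722 + 0.27657j, Y(Ω₂)=-0.12218 - 0.33659j
  term(m=-1) = -0.00344 + 0.03505j   from Y*(Ω₁)=-0.04947 - 0.08772j, Y(Ω₂)=-0.28639 - 0.20072j
  term(m=+0) = -0.03857 + 0.00000j   from Y*(Ω₁)=-0.31781 + 0.00000j, Y(Ω₂)=0.12138 + 0.00000j
  term(m=+1) = -0.00344 - 0.03505j   from Y*(Ω₁)=0.04947 - 0.08772j, Y(Ω₂)=0.28639 - 0.20072j
  term(m=+2) = 0.11352 - 0.02249j   from Y*(Ω₁)=-0.16722 - 0.27657j, Y(Ω₂)=-0.12218 + 0.33659j
  term(m=+3) = -0.01399 - 0.04631j   from Y*(Ω₁)=0.33663 - 0.01021j, Y(Ω₂)=-0.03735 - 0.13869j
Accumulated sum 0.15361 + 0.00000j; after 4π/(2l+1) scaling, 0.27576 + 0.00000j ⇒ P_3 = 0.275761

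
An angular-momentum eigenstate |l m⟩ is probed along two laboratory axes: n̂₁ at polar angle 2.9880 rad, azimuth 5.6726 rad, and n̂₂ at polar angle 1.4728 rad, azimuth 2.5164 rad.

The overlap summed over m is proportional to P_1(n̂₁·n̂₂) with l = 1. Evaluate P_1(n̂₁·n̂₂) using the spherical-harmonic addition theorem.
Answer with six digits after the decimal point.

Term-by-term m-sum for l=1 (normalisation 4π/3 = 4.188790):
  term(m=-1) = -0.01817 - 0.00027j   from Y*(Ω₁)=0.04331 - 0.03031j, Y(Ω₂)=-0.27880 - 0.20123j
  term(m=+0) = -0.02308 + 0.00000j   from Y*(Ω₁)=-0.48285 + 0.00000j, Y(Ω₂)=0.04780 + 0.00000j
  term(m=+1) = -0.01817 + 0.00027j   from Y*(Ω₁)=-0.04331 - 0.03031j, Y(Ω₂)=0.27880 - 0.20123j
Total Σ_m = -0.05943 + 0.00000j. Multiply by 4.188790: -0.24893 + 0.00000j. P_1(cos γ) = -0.248927

-0.248927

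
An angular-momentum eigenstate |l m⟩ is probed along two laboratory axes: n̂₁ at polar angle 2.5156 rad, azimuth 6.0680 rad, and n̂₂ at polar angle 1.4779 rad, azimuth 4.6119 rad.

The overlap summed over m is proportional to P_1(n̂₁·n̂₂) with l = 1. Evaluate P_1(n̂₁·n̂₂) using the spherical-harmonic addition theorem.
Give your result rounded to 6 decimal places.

Expand P_1 via completeness: Σ_{m} conj(Y_{1,m}) at Ω₁ times Y_{1,m} at Ω₂ —
  term(m=-1) = (0.007969, 0.069178)   from Y*(Ω₁)=(0.197757, -0.043224), Y(Ω₂)=(-0.034511, 0.342269)
  term(m=+0) = (-0.017946, -0.000000)   from Y*(Ω₁)=(-0.395955, -0.000000), Y(Ω₂)=(0.045324, 0.000000)
  term(m=+1) = (0.007969, -0.069178)   from Y*(Ω₁)=(-0.197757, -0.043224), Y(Ω₂)=(0.034511, 0.342269)
Accumulated sum (-0.002007, 0.000000); after 4π/(2l+1) scaling, (-0.008409, 0.000000) ⇒ P_1 = -0.008409

-0.008409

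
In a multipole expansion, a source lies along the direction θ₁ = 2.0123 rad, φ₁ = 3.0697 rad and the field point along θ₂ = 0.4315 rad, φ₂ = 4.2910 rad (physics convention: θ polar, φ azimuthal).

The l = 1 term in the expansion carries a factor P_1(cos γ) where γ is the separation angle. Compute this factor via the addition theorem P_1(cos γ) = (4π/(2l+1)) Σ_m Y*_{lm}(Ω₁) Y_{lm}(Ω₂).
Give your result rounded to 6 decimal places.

Expand P_1 via completeness: Σ_{m} conj(Y_{1,m}) at Ω₁ times Y_{1,m} at Ω₂ —
  [-1]  conj(Y_{1,-1})(Ω₁) = (-0.311558, 0.022437) ; Y_{1,-1}(Ω₂) = (-0.059103, 0.131857) ; Δ = (0.015456, -0.042407)
  [+0]  conj(Y_{1,0})(Ω₁) = (-0.208780, -0.000000) ; Y_{1,0}(Ω₂) = (0.443817, 0.000000) ; Δ = (-0.092660, -0.000000)
  [+1]  conj(Y_{1,1})(Ω₁) = (0.311558, 0.022437) ; Y_{1,1}(Ω₂) = (0.059103, 0.131857) ; Δ = (0.015456, 0.042407)
Accumulated sum (-0.061749, 0.000000); after 4π/(2l+1) scaling, (-0.258652, 0.000000) ⇒ P_1 = -0.258652

-0.258652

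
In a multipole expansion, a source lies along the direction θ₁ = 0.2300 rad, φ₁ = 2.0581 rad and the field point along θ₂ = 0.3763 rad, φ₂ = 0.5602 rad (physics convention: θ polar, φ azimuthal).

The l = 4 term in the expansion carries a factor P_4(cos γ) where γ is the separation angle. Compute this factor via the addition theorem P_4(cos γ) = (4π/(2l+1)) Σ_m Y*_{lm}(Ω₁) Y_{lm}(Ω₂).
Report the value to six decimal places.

0.280271

Summing Y*_{l m}(θ₁,φ₁)·Y_{l m}(θ₂,φ₂) over m ∈ [−4, 4]; prefactor 4π/(2·4+1) = 1.396263:
  [-4]  conj(Y_{4,-4})(Ω₁) = (-0.000442, 0.001111) ; Y_{4,-4}(Ω₂) = (-0.005012, -0.006326) ; Δ = (0.000009, -0.000003)
  [-3]  conj(Y_{4,-3})(Ω₁) = (0.014355, -0.001569) ; Y_{4,-3}(Ω₂) = (-0.006331, -0.057421) ; Δ = (-0.000181, -0.000814)
  [-2]  conj(Y_{4,-2})(Ω₁) = (-0.055022, -0.081087) ; Y_{4,-2}(Ω₂) = (0.099404, -0.205574) ; Δ = (-0.022139, 0.003251)
  [-1]  conj(Y_{4,-1})(Ω₁) = (-0.178798, 0.337399) ; Y_{4,-1}(Ω₂) = (0.418411, -0.262439) ; Δ = (0.013736, 0.188095)
  [+0]  conj(Y_{4,0})(Ω₁) = (0.636363, -0.000000) ; Y_{4,0}(Ω₂) = (0.342382, 0.000000) ; Δ = (0.217879, 0.000000)
  [+1]  conj(Y_{4,1})(Ω₁) = (0.178798, 0.337399) ; Y_{4,1}(Ω₂) = (-0.418411, -0.262439) ; Δ = (0.013736, -0.188095)
  [+2]  conj(Y_{4,2})(Ω₁) = (-0.055022, 0.081087) ; Y_{4,2}(Ω₂) = (0.099404, 0.205574) ; Δ = (-0.022139, -0.003251)
  [+3]  conj(Y_{4,3})(Ω₁) = (-0.014355, -0.001569) ; Y_{4,3}(Ω₂) = (0.006331, -0.057421) ; Δ = (-0.000181, 0.000814)
  [+4]  conj(Y_{4,4})(Ω₁) = (-0.000442, -0.001111) ; Y_{4,4}(Ω₂) = (-0.005012, 0.006326) ; Δ = (0.000009, 0.000003)
Σ over m = (0.200729, 0.000000); ×(4π/9) → (0.280271, 0.000000). Real part: 0.280271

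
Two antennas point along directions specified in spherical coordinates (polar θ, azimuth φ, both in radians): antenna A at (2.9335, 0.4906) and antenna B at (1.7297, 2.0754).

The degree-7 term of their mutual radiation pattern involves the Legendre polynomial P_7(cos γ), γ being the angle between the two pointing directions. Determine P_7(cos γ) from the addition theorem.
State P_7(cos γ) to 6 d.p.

-0.266793

Addition theorem: P_7(cos γ) = (4π/15) Σ_m Y*_{lm}(Ω₁) Y_{lm}(Ω₂), m = −7…7:
  m=-7: (-0.000008, -0.000002) × (-0.174232, -0.423103) = (0.000000, 0.000004)  (running Σ = (0.000000, 0.000004))
  m=-6: (0.000140, -0.000028) × (-0.272589, -0.031202) = (-0.000039, 0.000003)  (running Σ = (-0.000039, 0.000007))
  m=-5: (-0.001220, 0.001004) × (0.134699, -0.189248) = (0.000026, 0.000366)  (running Σ = (-0.000013, 0.000373))
  m=-4: (0.004715, -0.011419) × (-0.127773, -0.266128) = (-0.003641, 0.000204)  (running Σ = (-0.003654, 0.000577))
  m=-3: (0.006833, 0.068798) × (0.152809, 0.008717) = (0.000444, 0.010572)  (running Σ = (-0.003210, 0.011150))
  m=-2: (-0.148038, -0.221291) × (0.158559, -0.252015) = (-0.079242, 0.002220)  (running Σ = (-0.082451, 0.013370))
  m=-1: (0.546723, 0.292037) × (0.058647, 0.106188) = (0.001053, 0.075183)  (running Σ = (-0.081399, 0.088552))
  m=0: (-0.523105, -0.000000) × (0.297576, 0.000000) = (-0.155664, -0.000000)  (running Σ = (-0.237062, 0.088552))
  m=1: (-0.546723, 0.292037) × (-0.058647, 0.106188) = (0.001053, -0.075183)  (running Σ = (-0.236009, 0.013370))
  m=2: (-0.148038, 0.221291) × (0.158559, 0.252015) = (-0.079242, -0.002220)  (running Σ = (-0.315251, 0.011150))
  m=3: (-0.006833, 0.068798) × (-0.152809, 0.008717) = (0.000444, -0.010572)  (running Σ = (-0.314806, 0.000577))
  m=4: (0.004715, 0.011419) × (-0.127773, 0.266128) = (-0.003641, -0.000204)  (running Σ = (-0.318448, 0.000373))
  m=5: (0.001220, 0.001004) × (-0.134699, -0.189248) = (0.000026, -0.000366)  (running Σ = (-0.318422, 0.000007))
  m=6: (0.000140, 0.000028) × (-0.272589, 0.031202) = (-0.000039, -0.000003)  (running Σ = (-0.318461, 0.000004))
  m=7: (0.000008, -0.000002) × (0.174232, -0.423103) = (0.000000, -0.000004)  (running Σ = (-0.318461, 0.000000))
Total Σ_m = (-0.318461, 0.000000). Multiply by 0.837758: (-0.266793, 0.000000). P_7(cos γ) = -0.266793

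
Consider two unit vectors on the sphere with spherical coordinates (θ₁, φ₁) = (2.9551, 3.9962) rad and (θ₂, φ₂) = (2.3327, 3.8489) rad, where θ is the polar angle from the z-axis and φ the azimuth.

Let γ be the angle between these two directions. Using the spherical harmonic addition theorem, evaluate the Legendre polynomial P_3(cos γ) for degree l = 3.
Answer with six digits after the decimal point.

0.117129

Term-by-term m-sum for l=3 (normalisation 4π/7 = 1.795196):
  m=-3: Y*=(0.002228, -0.001452)  Y=(0.082749, 0.134627)  product (0.000380, 0.000180)
  m=-2: Y*=(0.004764, -0.034195)  Y=(-0.057445, 0.364812)  product (0.012201, 0.003702)
  m=-1: Y*=(-0.150597, -0.173030)  Y=(-0.245733, 0.210067)  product (0.073354, 0.010884)
  m=+0: Y*=(-0.670378, -0.000000)  Y=(0.159052, 0.000000)  product (-0.106625, -0.000000)
  m=+1: Y*=(0.150597, -0.173030)  Y=(0.245733, 0.210067)  product (0.073354, -0.010884)
  m=+2: Y*=(0.004764, 0.034195)  Y=(-0.057445, -0.364812)  product (0.012201, -0.003702)
  m=+3: Y*=(-0.002228, -0.001452)  Y=(-0.082749, 0.134627)  product (0.000380, -0.000180)
Total Σ_m = (0.065246, 0.000000). Multiply by 1.795196: (0.117129, 0.000000). P_3(cos γ) = 0.117129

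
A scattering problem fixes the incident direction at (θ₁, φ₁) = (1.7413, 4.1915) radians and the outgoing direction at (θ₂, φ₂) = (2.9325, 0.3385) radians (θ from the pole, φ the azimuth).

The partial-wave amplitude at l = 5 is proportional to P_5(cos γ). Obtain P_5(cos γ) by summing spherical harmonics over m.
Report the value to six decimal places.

0.020685

Summing Y*_{l m}(θ₁,φ₁)·Y_{l m}(θ₂,φ₂) over m ∈ [−5, 5]; prefactor 4π/(2·5+1) = 1.142397:
  [-5]  conj(Y_{5,-5})(Ω₁) = -0.22076 + 0.37068j ; Y_{5,-5}(Ω₂) = -0.00002 - 0.00018j ; Δ = 0.00007 + 0.00003j
  [-4]  conj(Y_{5,-4})(Ω₁) = 0.11524 + 0.20470j ; Y_{5,-4}(Ω₂) = -0.00057 + 0.00260j ; Δ = -0.00060 + 0.00018j
  [-3]  conj(Y_{5,-3})(Ω₁) = -0.24531 - 0.00199j ; Y_{5,-3}(Ω₂) = 0.01242 - 0.02001j ; Δ = -0.00309 + 0.00488j
  [-2]  conj(Y_{5,-2})(Ω₁) = -0.12878 + 0.22028j ; Y_{5,-2}(Ω₂) = -0.10416 + 0.08371j ; Δ = -0.00503 - 0.03372j
  [-1]  conj(Y_{5,-1})(Ω₁) = -0.09650 - 0.16819j ; Y_{5,-1}(Ω₂) = 0.42846 - 0.15084j ; Δ = -0.06672 - 0.05751j
  [+0]  conj(Y_{5,0})(Ω₁) = -0.25870 + 0.00000j ; Y_{5,0}(Ω₂) = -0.65257 + 0.00000j ; Δ = 0.16882 + 0.00000j
  [+1]  conj(Y_{5,1})(Ω₁) = 0.09650 - 0.16819j ; Y_{5,1}(Ω₂) = -0.42846 - 0.15084j ; Δ = -0.06672 + 0.05751j
  [+2]  conj(Y_{5,2})(Ω₁) = -0.12878 - 0.22028j ; Y_{5,2}(Ω₂) = -0.10416 - 0.08371j ; Δ = -0.00503 + 0.03372j
  [+3]  conj(Y_{5,3})(Ω₁) = 0.24531 - 0.00199j ; Y_{5,3}(Ω₂) = -0.01242 - 0.02001j ; Δ = -0.00309 - 0.00488j
  [+4]  conj(Y_{5,4})(Ω₁) = 0.11524 - 0.20470j ; Y_{5,4}(Ω₂) = -0.00057 - 0.00260j ; Δ = -0.00060 - 0.00018j
  [+5]  conj(Y_{5,5})(Ω₁) = 0.22076 + 0.37068j ; Y_{5,5}(Ω₂) = 0.00002 - 0.00018j ; Δ = 0.00007 - 0.00003j
Σ over m = 0.01811 + 0.00000j; ×(4π/11) → 0.02069 + 0.00000j. Real part: 0.020685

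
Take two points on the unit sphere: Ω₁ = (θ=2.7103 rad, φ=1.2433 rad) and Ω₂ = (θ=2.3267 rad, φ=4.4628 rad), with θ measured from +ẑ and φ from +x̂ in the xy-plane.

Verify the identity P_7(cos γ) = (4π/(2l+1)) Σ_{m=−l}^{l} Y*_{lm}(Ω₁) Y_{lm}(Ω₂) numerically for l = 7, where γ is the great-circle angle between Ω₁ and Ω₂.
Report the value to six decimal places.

-0.191246

Term-by-term m-sum for l=7 (normalisation 4π/15 = 0.837758):
  [-7]  conj(Y_{7,-7})(Ω₁) = -0.00084 + 0.00074j ; Y_{7,-7}(Ω₂) = 0.05317 + 0.00947j ; Δ = -0.00005 + 0.00003j
  [-6]  conj(Y_{7,-6})(Ω₁) = -0.00348 - 0.00838j ; Y_{7,-6}(Ω₂) = 0.01394 + 0.18999j ; Δ = 0.00154 - 0.00078j
  [-5]  conj(Y_{7,-5})(Ω₁) = 0.04547 - 0.00304j ; Y_{7,-5}(Ω₂) = -0.36321 + 0.12151j ; Δ = -0.01615 + 0.00663j
  [-4]  conj(Y_{7,-4})(Ω₁) = -0.04058 + 0.15203j ; Y_{7,-4}(Ω₂) = -0.23826 - 0.36973j ; Δ = 0.06588 - 0.02122j
  [-3]  conj(Y_{7,-3})(Ω₁) = -0.30876 - 0.20597j ; Y_{7,-3}(Ω₂) = 0.10459 - 0.11254j ; Δ = -0.05547 + 0.01321j
  [-2]  conj(Y_{7,-2})(Ω₁) = 0.42568 - 0.32697j ; Y_{7,-2}(Ω₂) = -0.25437 - 0.13869j ; Δ = -0.15363 + 0.02413j
  [-1]  conj(Y_{7,-1})(Ω₁) = 0.08935 + 0.26300j ; Y_{7,-1}(Ω₂) = 0.07324 - 0.28732j ; Δ = 0.08211 - 0.00641j
  [+0]  conj(Y_{7,0})(Ω₁) = 0.36577 + 0.00000j ; Y_{7,0}(Ω₂) = -0.20980 + 0.00000j ; Δ = -0.07674 + 0.00000j
  [+1]  conj(Y_{7,1})(Ω₁) = -0.08935 + 0.26300j ; Y_{7,1}(Ω₂) = -0.07324 - 0.28732j ; Δ = 0.08211 + 0.00641j
  [+2]  conj(Y_{7,2})(Ω₁) = 0.42568 + 0.32697j ; Y_{7,2}(Ω₂) = -0.25437 + 0.13869j ; Δ = -0.15363 - 0.02413j
  [+3]  conj(Y_{7,3})(Ω₁) = 0.30876 - 0.20597j ; Y_{7,3}(Ω₂) = -0.10459 - 0.11254j ; Δ = -0.05547 - 0.01321j
  [+4]  conj(Y_{7,4})(Ω₁) = -0.04058 - 0.15203j ; Y_{7,4}(Ω₂) = -0.23826 + 0.36973j ; Δ = 0.06588 + 0.02122j
  [+5]  conj(Y_{7,5})(Ω₁) = -0.04547 - 0.00304j ; Y_{7,5}(Ω₂) = 0.36321 + 0.12151j ; Δ = -0.01615 - 0.00663j
  [+6]  conj(Y_{7,6})(Ω₁) = -0.00348 + 0.00838j ; Y_{7,6}(Ω₂) = 0.01394 - 0.18999j ; Δ = 0.00154 + 0.00078j
  [+7]  conj(Y_{7,7})(Ω₁) = 0.00084 + 0.00074j ; Y_{7,7}(Ω₂) = -0.05317 + 0.00947j ; Δ = -0.00005 - 0.00003j
Σ over m = -0.22828 + 0.00000j; ×(4π/15) → -0.19125 + 0.00000j. Real part: -0.191246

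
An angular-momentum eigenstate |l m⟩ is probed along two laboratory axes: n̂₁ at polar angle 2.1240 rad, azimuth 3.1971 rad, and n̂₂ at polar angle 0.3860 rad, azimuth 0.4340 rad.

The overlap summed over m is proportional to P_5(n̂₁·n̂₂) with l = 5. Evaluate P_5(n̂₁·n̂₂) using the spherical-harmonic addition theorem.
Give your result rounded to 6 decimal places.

0.413731

Addition theorem: P_5(cos γ) = (4π/11) Σ_m Y*_{lm}(Ω₁) Y_{lm}(Ω₂), m = −5…5:
  [-5]  conj(Y_{5,-5})(Ω₁) = (-0.199045, -0.056706) ; Y_{5,-5}(Ω₂) = (-0.001980, -0.002899) ; Δ = (0.000230, 0.000689)
  [-4]  conj(Y_{5,-4})(Ω₁) = (-0.394234, -0.088999) ; Y_{5,-4}(Ω₂) = (-0.004492, -0.026946) ; Δ = (-0.000627, 0.011023)
  [-3]  conj(Y_{5,-3})(Ω₁) = (-0.311964, -0.052434) ; Y_{5,-3}(Ω₂) = (0.032967, -0.119679) ; Δ = (-0.016560, 0.035607)
  [-2]  conj(Y_{5,-2})(Ω₁) = (0.110077, 0.012271) ; Y_{5,-2}(Ω₂) = (0.226520, -0.267413) ; Δ = (0.028216, -0.026656)
  [-1]  conj(Y_{5,-1})(Ω₁) = (0.344046, 0.019117) ; Y_{5,-1}(Ω₂) = (0.487185, -0.225796) ; Δ = (0.171930, -0.068371)
  [+0]  conj(Y_{5,0})(Ω₁) = (-0.029305, -0.000000) ; Y_{5,0}(Ω₂) = (0.143903, 0.000000) ; Δ = (-0.004217, -0.000000)
  [+1]  conj(Y_{5,1})(Ω₁) = (-0.344046, 0.019117) ; Y_{5,1}(Ω₂) = (-0.487185, -0.225796) ; Δ = (0.171930, 0.068371)
  [+2]  conj(Y_{5,2})(Ω₁) = (0.110077, -0.012271) ; Y_{5,2}(Ω₂) = (0.226520, 0.267413) ; Δ = (0.028216, 0.026656)
  [+3]  conj(Y_{5,3})(Ω₁) = (0.311964, -0.052434) ; Y_{5,3}(Ω₂) = (-0.032967, -0.119679) ; Δ = (-0.016560, -0.035607)
  [+4]  conj(Y_{5,4})(Ω₁) = (-0.394234, 0.088999) ; Y_{5,4}(Ω₂) = (-0.004492, 0.026946) ; Δ = (-0.000627, -0.011023)
  [+5]  conj(Y_{5,5})(Ω₁) = (0.199045, -0.056706) ; Y_{5,5}(Ω₂) = (0.001980, -0.002899) ; Δ = (0.000230, -0.000689)
Accumulated sum (0.362161, 0.000000); after 4π/(2l+1) scaling, (0.413731, 0.000000) ⇒ P_5 = 0.413731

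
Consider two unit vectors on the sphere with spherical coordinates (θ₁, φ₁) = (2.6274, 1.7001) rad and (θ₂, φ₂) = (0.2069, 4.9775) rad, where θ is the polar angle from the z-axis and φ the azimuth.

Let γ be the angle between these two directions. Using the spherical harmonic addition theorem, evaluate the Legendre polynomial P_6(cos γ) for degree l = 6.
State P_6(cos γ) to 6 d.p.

0.214496

Term-by-term m-sum for l=6 (normalisation 4π/13 = 0.966644):
  m=-6: Y*=-0.00488 - 0.00479j  Y=0.00000 + 0.00004j  product 0.00000 - 0.00000j
  m=-5: Y*=0.02526 - 0.03347j  Y=0.00058 + 0.00015j  product 0.00002 - 0.00002j
  m=-4: Y*=0.13318 + 0.07576j  Y=0.00296 - 0.00529j  product 0.00079 - 0.00048j
  m=-3: Y*=-0.13627 + 0.33350j  Y=-0.02974 - 0.02915j  product 0.01378 - 0.00595j
  m=-2: Y*=-0.48135 - 0.12733j  Y=-0.16639 + 0.09754j  product 0.09252 - 0.02577j
  m=-1: Y*=0.02781 - 0.21390j  Y=0.14192 + 0.52272j  product 0.11576 - 0.01582j
  m=+0: Y*=-0.36807 + 0.00000j  Y=0.60811 + 0.00000j  product -0.22383 + 0.00000j
  m=+1: Y*=-0.02781 - 0.21390j  Y=-0.14192 + 0.52272j  product 0.11576 + 0.01582j
  m=+2: Y*=-0.48135 + 0.12733j  Y=-0.16639 - 0.09754j  product 0.09252 + 0.02577j
  m=+3: Y*=0.13627 + 0.33350j  Y=0.02974 - 0.02915j  product 0.01378 + 0.00595j
  m=+4: Y*=0.13318 - 0.07576j  Y=0.00296 + 0.00529j  product 0.00079 + 0.00048j
  m=+5: Y*=-0.02526 - 0.03347j  Y=-0.00058 + 0.00015j  product 0.00002 + 0.00002j
  m=+6: Y*=-0.00488 + 0.00479j  Y=0.00000 - 0.00004j  product 0.00000 + 0.00000j
Σ over m = 0.22190 + 0.00000j; ×(4π/13) → 0.21450 + 0.00000j. Real part: 0.214496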